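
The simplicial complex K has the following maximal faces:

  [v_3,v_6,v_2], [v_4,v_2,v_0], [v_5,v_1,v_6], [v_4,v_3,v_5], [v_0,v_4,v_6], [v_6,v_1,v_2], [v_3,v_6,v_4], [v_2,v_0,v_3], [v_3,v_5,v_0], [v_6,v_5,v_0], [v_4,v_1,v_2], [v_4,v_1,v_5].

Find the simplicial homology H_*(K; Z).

We work with the vertex ordering v_0 < v_1 < v_2 < v_3 < v_4 < v_5 < v_6. The simplices of K, each written with vertices in increasing order, are:

  0-simplices (7): [v_0], [v_1], [v_2], [v_3], [v_4], [v_5], [v_6]
  1-simplices (18): (18 of them)
  2-simplices (12): (12 of them)

Hence C_0 ≅ Z^7, C_1 ≅ Z^18, C_2 ≅ Z^12.

Boundary ∂_1: C_1 → C_0 maps an edge to its endpoints' difference, ∂[p,q] = q − p. For instance
  ∂[v_1,v_2] = [v_2] − [v_1].
The 7×18 boundary matrix has rank 6 and Smith normal form diag(1,1,1,1,1,1).

∂_2: C_2 → C_1 sends each 2-simplex [p,q,r] to [q,r] − [p,r] + [p,q]. For instance
  ∂[v_0,v_3,v_5] = [v_3,v_5] − [v_0,v_5] + [v_0,v_3],
  ∂[v_0,v_5,v_6] = [v_5,v_6] − [v_0,v_6] + [v_0,v_5].
This gives a 18×12 integer matrix of rank 12; reducing to Smith normal form yields diagonal entries (1,1,1,1,1,1,1,1,1,1,1,2).

From H_k ≅ ker(∂_k) / im(∂_{k+1}) we obtain:

  H_0: rank C_0 − rank ∂_1 = 7 − 6 = 1, and the invariant factors of ∂_1 are all 1, so H_0 ≅ Z.
  H_1: rank ker ∂_1 − rank ∂_2 = (18 − 6) − 12 = 0, and ∂_2 has invariant factor 2 > 1, so H_1 ≅ Z/2Z.
  H_2: rank ker ∂_2 − rank ∂_3 = (12 − 12) − 0 = 0, and there is no ∂_3, so H_2 ≅ 0.

As a check, the Euler characteristic is 7 − 18 + 12 = 1, which agrees with 1 − 0 + 0 = 1.

H_0 = Z,  H_1 = Z/2Z,  H_2 = 0.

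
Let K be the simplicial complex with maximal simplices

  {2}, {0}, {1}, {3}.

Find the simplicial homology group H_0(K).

Order the vertices as 0 < 1 < 2 < 3. Listing each simplex with vertices in this order, K has dimension 0 with simplices:

  0-simplices (4): [0], [1], [2], [3]

so the chain groups are C_0 ≅ Z^4.

Reading off H_k = ker ∂_k / im ∂_{k+1}:

  H_0: rank C_0 − rank ∂_1 = 4 − 0 = 4, and there is no ∂_1, so H_0 ≅ Z^4.

(K is a triangulation of a set of 4 points.)

H_0 ≅ Z^4.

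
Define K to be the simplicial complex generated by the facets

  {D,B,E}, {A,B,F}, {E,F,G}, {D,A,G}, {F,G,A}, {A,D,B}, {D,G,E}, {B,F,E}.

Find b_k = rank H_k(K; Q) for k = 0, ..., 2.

Order the vertices as A < B < D < E < F < G. Listing each simplex with vertices in this order, K has dimension 2 with simplices:

  0-simplices (6): A, B, D, E, F, G
  1-simplices (12): AB, AD, AF, AG, BD, BE, BF, DE, DG, EF, EG, FG
  2-simplices (8): ABD, ABF, ADG, AFG, BDE, BEF, DEG, EFG

so the chain groups are C_0 ≅ Z^6, C_1 ≅ Z^12, C_2 ≅ Z^8.

∂_1: C_1 → C_0 is given by ∂[p,q] = [q] − [p]. For instance
  ∂AF = F − A.
The resulting 6×12 matrix has rank 5, and its Smith normal form has invariant factors (1,1,1,1,1).

The boundary map ∂_2: C_2 → C_1 sends each 2-simplex [p,q,r] to [q,r] − [p,r] + [p,q]. For instance
  ∂DEG = EG − DG + DE,
  ∂BEF = EF − BF + BE.
The 12×8 boundary matrix has rank 7 and Smith normal form diag(1,1,1,1,1,1,1).

From H_k ≅ ker(∂_k) / im(∂_{k+1}) we obtain:

  H_0: rank C_0 − rank ∂_1 = 6 − 5 = 1, and the invariant factors of ∂_1 are all 1, so H_0 ≅ Z.
  H_1: rank ker ∂_1 − rank ∂_2 = (12 − 5) − 7 = 0, and the invariant factors of ∂_2 are all 1, so H_1 ≅ 0.
  H_2: rank ker ∂_2 − rank ∂_3 = (8 − 7) − 0 = 1, and there is no ∂_3, so H_2 ≅ Z.

(K is a triangulation of the 2-sphere S^2.)

Hence the Betti numbers are b_0 = 1, b_1 = 0, b_2 = 1.

b_0 = 1, b_1 = 0, b_2 = 1.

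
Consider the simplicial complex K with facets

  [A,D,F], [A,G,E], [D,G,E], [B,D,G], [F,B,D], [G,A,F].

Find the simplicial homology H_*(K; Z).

H_0 = Z,  H_1 = Z,  H_2 = 0.

Take the total order A < B < D < E < F < G on the vertex set. Then K (dimension 2) consists of the simplices:

  0-simplices (6): A, B, D, E, F, G
  1-simplices (12): AD, AE, AF, AG, BD, BF, BG, DE, DF, DG, EG, FG
  2-simplices (6): ADF, AEG, AFG, BDF, BDG, DEG

Hence C_0 ≅ Z^6, C_1 ≅ Z^12, C_2 ≅ Z^6.

The boundary map ∂_1: C_1 → C_0 maps an edge to its endpoints' difference, ∂[p,q] = q − p. For instance
  ∂BG = G − B.
As a 6×12 matrix over Z this has rank 5, with invariant factors (1,1,1,1,1).

The boundary map ∂_2: C_2 → C_1 maps a triangle to the signed sum of its edges. For instance
  ∂BDF = DF − BF + BD,
  ∂DEG = EG − DG + DE.
This gives a 12×6 integer matrix of rank 6; reducing to Smith normal form yields diagonal entries (1,1,1,1,1,1).

Now H_k = ker ∂_k / im ∂_{k+1}, so:

  H_0: rank C_0 − rank ∂_1 = 6 − 5 = 1, and the invariant factors of ∂_1 are all 1, so H_0 = Z.
  H_1: rank ker ∂_1 − rank ∂_2 = (12 − 5) − 6 = 1, and the invariant factors of ∂_2 are all 1, so H_1 = Z.
  H_2: rank ker ∂_2 − rank ∂_3 = (6 − 6) − 0 = 0, and there is no ∂_3, so H_2 = 0.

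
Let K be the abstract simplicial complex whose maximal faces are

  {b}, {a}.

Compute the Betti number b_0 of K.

b_0 = 2.

Take the total order a < b on the vertex set. Then K (dimension 0) consists of the simplices:

  0-simplices (2): a, b

giving chain groups C_0 ≅ Z^2.

Reading off H_k = ker ∂_k / im ∂_{k+1}:

  H_0: rank C_0 − rank ∂_1 = 2 − 0 = 2, and there is no ∂_1, so H_0 = Z^2.

Hence the Betti numbers are b_0 = 2.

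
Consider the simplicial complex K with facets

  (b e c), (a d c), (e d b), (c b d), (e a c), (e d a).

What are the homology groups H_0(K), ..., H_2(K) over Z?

We work with the vertex ordering a < b < c < d < e. The simplices of K, each written with vertices in increasing order, are:

  0-simplices (5): a, b, c, d, e
  1-simplices (9): ac, ad, ae, bc, bd, be, cd, ce, de
  2-simplices (6): acd, ace, ade, bcd, bce, bde

giving chain groups C_0 ≅ Z^5, C_1 ≅ Z^9, C_2 ≅ Z^6.

The boundary map ∂_1: C_1 → C_0 sends each edge [p,q] (with p < q) to q − p.
This gives a 5×9 integer matrix of rank 4; reducing to Smith normal form yields diagonal entries (1,1,1,1).

The boundary map ∂_2: C_2 → C_1 acts by ∂[p,q,r] = [q,r] − [p,r] + [p,q]. For instance
  ∂ace = ce − ae + ac,
  ∂bcd = cd − bd + bc.
This gives a 9×6 integer matrix of rank 5; reducing to Smith normal form yields diagonal entries (1,1,1,1,1).

From H_k ≅ ker(∂_k) / im(∂_{k+1}) we obtain:

  H_0: rank C_0 − rank ∂_1 = 5 − 4 = 1, and the invariant factors of ∂_1 are all 1, so H_0 ≅ Z.
  H_1: rank ker ∂_1 − rank ∂_2 = (9 − 4) − 5 = 0, and the invariant factors of ∂_2 are all 1, so H_1 ≅ 0.
  H_2: rank ker ∂_2 − rank ∂_3 = (6 − 5) − 0 = 1, and there is no ∂_3, so H_2 ≅ Z.

(K is a triangulation of the 2-sphere S^2.)

H_0 ≅ Z,  H_1 = 0,  H_2 ≅ Z.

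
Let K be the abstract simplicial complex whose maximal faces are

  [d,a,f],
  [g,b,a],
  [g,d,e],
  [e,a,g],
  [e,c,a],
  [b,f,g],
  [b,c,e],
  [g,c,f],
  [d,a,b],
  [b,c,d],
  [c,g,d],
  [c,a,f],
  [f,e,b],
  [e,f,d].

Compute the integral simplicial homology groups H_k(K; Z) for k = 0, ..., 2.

K has 7 vertices, 21 edges, 14 triangles.
rank ∂_0 = 0, rank ∂_1 = 6 ⇒ b_0 = 7 − 0 − 6 = 1; all invariant factors of ∂_1 are 1 so no torsion. So H_0 ≅ Z.
rank ∂_1 = 6, rank ∂_2 = 13 ⇒ b_1 = 21 − 6 − 13 = 2; all invariant factors of ∂_2 are 1 so no torsion. So H_1 ≅ Z^2.
rank ∂_2 = 13, rank ∂_3 = 0 ⇒ b_2 = 14 − 13 − 0 = 1. So H_2 ≅ Z.

H_0 = Z,  H_1 = Z^2,  H_2 = Z.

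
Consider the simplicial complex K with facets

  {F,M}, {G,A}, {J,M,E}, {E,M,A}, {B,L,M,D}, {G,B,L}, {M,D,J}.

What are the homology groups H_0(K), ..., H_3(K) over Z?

H_0 ≅ Z,  H_1 ≅ Z,  H_2 = 0,  H_3 = 0.

Fix the vertex order A < B < D < E < F < G < J < L < M and write every simplex with vertices in increasing order. Then dim K = 3 and the simplices of K are:

  0-simplices (9): A, B, D, E, F, G, J, L, M
  1-simplices (16): AE, AG, AM, BD, BG, BL, BM, DJ, DL, DM, EJ, EM, FM, GL, JM, LM
  2-simplices (8): AEM, BDL, BDM, BGL, BLM, DJM, DLM, EJM
  3-simplices (1): BDLM

so the chain groups are C_0 ≅ Z^9, C_1 ≅ Z^16, C_2 ≅ Z^8, C_3 ≅ Z^1.

Boundary ∂_1: C_1 → C_0 is given by ∂[p,q] = [q] − [p]. For instance
  ∂FM = M − F.
As a 9×16 matrix over Z this has rank 8, with invariant factors (1,1,1,1,1,1,1,1).

The boundary map ∂_2: C_2 → C_1 maps a triangle to the signed sum of its edges. For instance
  ∂BGL = GL − BL + BG,
  ∂DJM = JM − DM + DJ.
This gives a 16×8 integer matrix of rank 7; reducing to Smith normal form yields diagonal entries (1,1,1,1,1,1,1).

∂_3: C_3 → C_2 sends each 3-simplex σ to the alternating sum Σ_i (−1)^i (σ with its i-th vertex removed). For instance
  ∂BDLM = DLM − BLM + BDM − BDL.
This gives a 8×1 integer matrix of rank 1; reducing to Smith normal form yields diagonal entries (1).

Now H_k = ker ∂_k / im ∂_{k+1}, so:

  H_0: rank C_0 − rank ∂_1 = 9 − 8 = 1, and the invariant factors of ∂_1 are all 1, so H_0 ≅ Z.
  H_1: rank ker ∂_1 − rank ∂_2 = (16 − 8) − 7 = 1, and the invariant factors of ∂_2 are all 1, so H_1 ≅ Z.
  H_2: rank ker ∂_2 − rank ∂_3 = (8 − 7) − 1 = 0, and the invariant factors of ∂_3 are all 1, so H_2 ≅ 0.
  H_3: rank ker ∂_3 − rank ∂_4 = (1 − 1) − 0 = 0, and there is no ∂_4, so H_3 ≅ 0.

As a check, the Euler characteristic is 9 − 16 + 8 − 1 = 0, which agrees with 1 − 1 + 0 − 0 = 0.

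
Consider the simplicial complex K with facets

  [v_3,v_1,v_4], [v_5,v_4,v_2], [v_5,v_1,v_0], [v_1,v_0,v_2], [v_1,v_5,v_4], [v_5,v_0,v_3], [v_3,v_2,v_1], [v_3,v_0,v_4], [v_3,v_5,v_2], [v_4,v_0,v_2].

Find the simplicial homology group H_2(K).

H_2 ≅ 0.

We work with the vertex ordering v_0 < v_1 < v_2 < v_3 < v_4 < v_5. The simplices of K, each written with vertices in increasing order, are:

  0-simplices (6): [v_0], [v_1], [v_2], [v_3], [v_4], [v_5]
  1-simplices (15): (15 of them)
  2-simplices (10): [v_0,v_1,v_2], [v_0,v_1,v_5], [v_0,v_2,v_4], [v_0,v_3,v_4], [v_0,v_3,v_5], [v_1,v_2,v_3], [v_1,v_3,v_4], [v_1,v_4,v_5], [v_2,v_3,v_5], [v_2,v_4,v_5]

giving chain groups C_0 ≅ Z^6, C_1 ≅ Z^15, C_2 ≅ Z^10.

Boundary ∂_1: C_1 → C_0 sends each edge [p,q] (with p < q) to q − p.
The 6×15 boundary matrix has rank 5 and Smith normal form diag(1,1,1,1,1).

The boundary map ∂_2: C_2 → C_1 sends each 2-simplex [p,q,r] to [q,r] − [p,r] + [p,q]. For instance
  ∂[v_0,v_3,v_4] = [v_3,v_4] − [v_0,v_4] + [v_0,v_3],
  ∂[v_0,v_1,v_5] = [v_1,v_5] − [v_0,v_5] + [v_0,v_1].
The resulting 15×10 matrix has rank 10, and its Smith normal form has invariant factors (1,1,1,1,1,1,1,1,1,2).

Now H_k = ker ∂_k / im ∂_{k+1}, so:

  H_2: rank ker ∂_2 − rank ∂_3 = (10 − 10) − 0 = 0, and there is no ∂_3, so H_2 = 0.

(K is a triangulation of the real projective plane RP^2.)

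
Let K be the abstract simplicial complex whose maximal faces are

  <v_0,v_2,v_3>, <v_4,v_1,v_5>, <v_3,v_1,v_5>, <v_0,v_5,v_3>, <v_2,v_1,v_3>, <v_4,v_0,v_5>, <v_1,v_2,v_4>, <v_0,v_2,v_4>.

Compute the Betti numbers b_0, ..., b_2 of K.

b_0 = 1, b_1 = 0, b_2 = 1.

Take the total order v_0 < v_1 < v_2 < v_3 < v_4 < v_5 on the vertex set. Then K (dimension 2) consists of the simplices:

  0-simplices (6): [v_0], [v_1], [v_2], [v_3], [v_4], [v_5]
  1-simplices (12): [v_0,v_2], [v_0,v_3], [v_0,v_4], [v_0,v_5], [v_1,v_2], [v_1,v_3], [v_1,v_4], [v_1,v_5], [v_2,v_3], [v_2,v_4], [v_3,v_5], [v_4,v_5]
  2-simplices (8): [v_0,v_2,v_3], [v_0,v_2,v_4], [v_0,v_3,v_5], [v_0,v_4,v_5], [v_1,v_2,v_3], [v_1,v_2,v_4], [v_1,v_3,v_5], [v_1,v_4,v_5]

so the chain groups are C_0 ≅ Z^6, C_1 ≅ Z^12, C_2 ≅ Z^8.

∂_1: C_1 → C_0 is given by ∂[p,q] = [q] − [p].
The 6×12 boundary matrix has rank 5 and Smith normal form diag(1,1,1,1,1).

Boundary ∂_2: C_2 → C_1 maps a triangle to the signed sum of its edges. For instance
  ∂[v_0,v_3,v_5] = [v_3,v_5] − [v_0,v_5] + [v_0,v_3],
  ∂[v_1,v_2,v_4] = [v_2,v_4] − [v_1,v_4] + [v_1,v_2].
The 12×8 boundary matrix has rank 7 and Smith normal form diag(1,1,1,1,1,1,1).

From H_k ≅ ker(∂_k) / im(∂_{k+1}) we obtain:

  H_0: rank C_0 − rank ∂_1 = 6 − 5 = 1, and the invariant factors of ∂_1 are all 1, so H_0 = Z.
  H_1: rank ker ∂_1 − rank ∂_2 = (12 − 5) − 7 = 0, and the invariant factors of ∂_2 are all 1, so H_1 = 0.
  H_2: rank ker ∂_2 − rank ∂_3 = (8 − 7) − 0 = 1, and there is no ∂_3, so H_2 = Z.

Hence the Betti numbers are b_0 = 1, b_1 = 0, b_2 = 1.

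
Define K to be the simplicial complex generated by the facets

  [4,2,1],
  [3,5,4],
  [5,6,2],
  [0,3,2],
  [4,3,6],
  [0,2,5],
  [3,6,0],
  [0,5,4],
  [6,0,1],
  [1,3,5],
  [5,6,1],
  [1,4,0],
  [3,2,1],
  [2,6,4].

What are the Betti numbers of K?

b_0 = 1, b_1 = 2, b_2 = 1.

K has 7 vertices, 21 edges, 14 triangles.
rank ∂_0 = 0, rank ∂_1 = 6 ⇒ b_0 = 7 − 0 − 6 = 1; all invariant factors of ∂_1 are 1 so no torsion. So H_0 = Z.
rank ∂_1 = 6, rank ∂_2 = 13 ⇒ b_1 = 21 − 6 − 13 = 2; all invariant factors of ∂_2 are 1 so no torsion. So H_1 = Z^2.
rank ∂_2 = 13, rank ∂_3 = 0 ⇒ b_2 = 14 − 13 − 0 = 1. So H_2 = Z.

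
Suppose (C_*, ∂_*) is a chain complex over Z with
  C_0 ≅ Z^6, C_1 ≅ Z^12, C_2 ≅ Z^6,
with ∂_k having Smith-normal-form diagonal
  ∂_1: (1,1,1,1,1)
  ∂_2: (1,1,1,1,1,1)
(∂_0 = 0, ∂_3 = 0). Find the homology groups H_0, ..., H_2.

H_0: b_0 = 6 − 0 − 5 = 1; torsion from ∂_1 factors > 1: none. So H_0 ≅ Z.
H_1: b_1 = 12 − 5 − 6 = 1; torsion from ∂_2 factors > 1: none. So H_1 ≅ Z.
H_2: b_2 = 6 − 6 − 0 = 0; torsion from ∂_3 factors > 1: none. So H_2 ≅ 0.

H_0 ≅ Z,  H_1 ≅ Z,  H_2 = 0.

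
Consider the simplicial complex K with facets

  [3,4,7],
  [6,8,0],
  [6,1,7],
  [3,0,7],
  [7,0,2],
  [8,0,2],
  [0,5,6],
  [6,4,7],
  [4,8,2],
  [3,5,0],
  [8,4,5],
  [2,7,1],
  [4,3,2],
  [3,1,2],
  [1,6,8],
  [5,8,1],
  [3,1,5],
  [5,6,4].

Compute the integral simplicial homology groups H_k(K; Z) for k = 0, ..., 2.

H_0 ≅ Z,  H_1 ≅ Z ⊕ Z/2Z,  H_2 = 0.

Take the total order 0 < 1 < 2 < 3 < 4 < 5 < 6 < 7 < 8 on the vertex set. Then K (dimension 2) consists of the simplices:

  0-simplices (9): [0], [1], [2], [3], [4], [5], [6], [7], [8]
  1-simplices (27): (27 of them)
  2-simplices (18): [0,2,7], [0,2,8], [0,3,5], [0,3,7], [0,5,6], [0,6,8], [1,2,3], [1,2,7], [1,3,5], [1,5,8], [1,6,7], [1,6,8], [2,3,4], [2,4,8], [3,4,7], [4,5,6], [4,5,8], [4,6,7]

Hence C_0 ≅ Z^9, C_1 ≅ Z^27, C_2 ≅ Z^18.

∂_1: C_1 → C_0 sends each edge [p,q] (with p < q) to q − p.
The resulting 9×27 matrix has rank 8, and its Smith normal form has invariant factors (1,1,1,1,1,1,1,1).

∂_2: C_2 → C_1 acts by ∂[p,q,r] = [q,r] − [p,r] + [p,q]. For instance
  ∂[0,2,7] = [2,7] − [0,7] + [0,2],
  ∂[0,2,8] = [2,8] − [0,8] + [0,2].
The resulting 27×18 matrix has rank 18, and its Smith normal form has invariant factors (1,1,1,1,1,1,1,1,1,1,1,1,1,1,1,1,1,2).

Computing H_k = (kernel of ∂_k) / (image of ∂_{k+1}):

  H_0: rank C_0 − rank ∂_1 = 9 − 8 = 1, and the invariant factors of ∂_1 are all 1, so H_0 ≅ Z.
  H_1: rank ker ∂_1 − rank ∂_2 = (27 − 8) − 18 = 1, and ∂_2 has invariant factor 2 > 1, so H_1 ≅ Z ⊕ Z/2Z.
  H_2: rank ker ∂_2 − rank ∂_3 = (18 − 18) − 0 = 0, and there is no ∂_3, so H_2 ≅ 0.

As a check, the Euler characteristic is 9 − 27 + 18 = 0, which agrees with 1 − 1 + 0 = 0.
(K is a triangulation of the Klein bottle.)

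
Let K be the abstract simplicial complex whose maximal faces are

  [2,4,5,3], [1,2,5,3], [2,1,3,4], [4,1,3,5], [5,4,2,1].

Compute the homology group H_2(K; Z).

Fix the vertex order 1 < 2 < 3 < 4 < 5 and write every simplex with vertices in increasing order. Then dim K = 3 and the simplices of K are:

  0-simplices (5): [1], [2], [3], [4], [5]
  1-simplices (10): [1,2], [1,3], [1,4], [1,5], [2,3], [2,4], [2,5], [3,4], [3,5], [4,5]
  2-simplices (10): [1,2,3], [1,2,4], [1,2,5], [1,3,4], [1,3,5], [1,4,5], [2,3,4], [2,3,5], [2,4,5], [3,4,5]
  3-simplices (5): [1,2,3,4], [1,2,3,5], [1,2,4,5], [1,3,4,5], [2,3,4,5]

Hence C_0 ≅ Z^5, C_1 ≅ Z^10, C_2 ≅ Z^10, C_3 ≅ Z^5.

Boundary ∂_1: C_1 → C_0 sends each edge [p,q] (with p < q) to q − p. For instance
  ∂[2,4] = [4] − [2].
The resulting 5×10 matrix has rank 4, and its Smith normal form has invariant factors (1,1,1,1).

Boundary ∂_2: C_2 → C_1 sends each 2-simplex [p,q,r] to [q,r] − [p,r] + [p,q]. For instance
  ∂[1,4,5] = [4,5] − [1,5] + [1,4],
  ∂[1,2,3] = [2,3] − [1,3] + [1,2].
As a 10×10 matrix over Z this has rank 6, with invariant factors (1,1,1,1,1,1).

The boundary map ∂_3: C_3 → C_2 sends each 3-simplex σ to the alternating sum Σ_i (−1)^i (σ with its i-th vertex removed). For instance
  ∂[1,2,3,5] = [2,3,5] − [1,3,5] + [1,2,5] − [1,2,3],
  ∂[1,3,4,5] = [3,4,5] − [1,4,5] + [1,3,5] − [1,3,4].
As a 10×5 matrix over Z this has rank 4, with invariant factors (1,1,1,1).

Computing H_k = (kernel of ∂_k) / (image of ∂_{k+1}):

  H_2: rank ker ∂_2 − rank ∂_3 = (10 − 6) − 4 = 0, and the invariant factors of ∂_3 are all 1, so H_2 = 0.

H_2 = 0.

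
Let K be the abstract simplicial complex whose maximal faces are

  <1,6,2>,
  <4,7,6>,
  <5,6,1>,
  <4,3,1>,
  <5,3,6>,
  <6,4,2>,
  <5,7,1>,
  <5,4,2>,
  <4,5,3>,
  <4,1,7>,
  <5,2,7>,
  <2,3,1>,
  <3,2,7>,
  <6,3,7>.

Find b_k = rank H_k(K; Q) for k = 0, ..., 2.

We work with the vertex ordering 1 < 2 < 3 < 4 < 5 < 6 < 7. The simplices of K, each written with vertices in increasing order, are:

  0-simplices (7): [1], [2], [3], [4], [5], [6], [7]
  1-simplices (21): [1,2], [1,3], [1,4], [1,5], [1,6], [1,7], [2,3], [2,4], [2,5], [2,6], [2,7], [3,4], [3,5], [3,6], [3,7], [4,5], [4,6], [4,7], [5,6], [5,7], [6,7]
  2-simplices (14): [1,2,3], [1,2,6], [1,3,4], [1,4,7], [1,5,6], [1,5,7], [2,3,7], [2,4,5], [2,4,6], [2,5,7], [3,4,5], [3,5,6], [3,6,7], [4,6,7]

Hence C_0 ≅ Z^7, C_1 ≅ Z^21, C_2 ≅ Z^14.

∂_1: C_1 → C_0 sends each edge [p,q] (with p < q) to q − p.
The 7×21 boundary matrix has rank 6 and Smith normal form diag(1,1,1,1,1,1).

∂_2: C_2 → C_1 acts by ∂[p,q,r] = [q,r] − [p,r] + [p,q]. For instance
  ∂[2,4,5] = [4,5] − [2,5] + [2,4],
  ∂[3,5,6] = [5,6] − [3,6] + [3,5].
As a 21×14 matrix over Z this has rank 13, with invariant factors (1,1,1,1,1,1,1,1,1,1,1,1,1).

Reading off H_k = ker ∂_k / im ∂_{k+1}:

  H_0: rank C_0 − rank ∂_1 = 7 − 6 = 1, and the invariant factors of ∂_1 are all 1, so H_0 = Z.
  H_1: rank ker ∂_1 − rank ∂_2 = (21 − 6) − 13 = 2, and the invariant factors of ∂_2 are all 1, so H_1 = Z^2.
  H_2: rank ker ∂_2 − rank ∂_3 = (14 − 13) − 0 = 1, and there is no ∂_3, so H_2 = Z.

Hence the Betti numbers are b_0 = 1, b_1 = 2, b_2 = 1.

b_0 = 1, b_1 = 2, b_2 = 1.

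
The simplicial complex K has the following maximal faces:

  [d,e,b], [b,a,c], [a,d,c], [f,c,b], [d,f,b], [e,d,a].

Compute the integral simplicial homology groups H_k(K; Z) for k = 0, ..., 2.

Take the total order a < b < c < d < e < f on the vertex set. Then K (dimension 2) consists of the simplices:

  0-simplices (6): a, b, c, d, e, f
  1-simplices (12): ab, ac, ad, ae, bc, bd, be, bf, cd, cf, de, df
  2-simplices (6): abc, acd, ade, bcf, bde, bdf

Hence C_0 ≅ Z^6, C_1 ≅ Z^12, C_2 ≅ Z^6.

The boundary map ∂_1: C_1 → C_0 maps an edge to its endpoints' difference, ∂[p,q] = q − p.
As a 6×12 matrix over Z this has rank 5, with invariant factors (1,1,1,1,1).

∂_2: C_2 → C_1 maps a triangle to the signed sum of its edges. For instance
  ∂acd = cd − ad + ac,
  ∂bdf = df − bf + bd.
This gives a 12×6 integer matrix of rank 6; reducing to Smith normal form yields diagonal entries (1,1,1,1,1,1).

Now H_k = ker ∂_k / im ∂_{k+1}, so:

  H_0: rank C_0 − rank ∂_1 = 6 − 5 = 1, and the invariant factors of ∂_1 are all 1, so H_0 = Z.
  H_1: rank ker ∂_1 − rank ∂_2 = (12 − 5) − 6 = 1, and the invariant factors of ∂_2 are all 1, so H_1 = Z.
  H_2: rank ker ∂_2 − rank ∂_3 = (6 − 6) − 0 = 0, and there is no ∂_3, so H_2 = 0.

As a check, the Euler characteristic is 6 − 12 + 6 = 0, which agrees with 1 − 1 + 0 = 0.
(K is a triangulation of the cylinder S^1 x I.)

H_0 = Z,  H_1 = Z,  H_2 = 0.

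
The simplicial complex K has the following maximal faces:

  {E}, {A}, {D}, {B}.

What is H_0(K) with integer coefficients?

H_0 ≅ Z^4.

Fix the vertex order A < B < D < E and write every simplex with vertices in increasing order. Then dim K = 0 and the simplices of K are:

  0-simplices (4): A, B, D, E

Hence C_0 ≅ Z^4.

From H_k ≅ ker(∂_k) / im(∂_{k+1}) we obtain:

  H_0: rank C_0 − rank ∂_1 = 4 − 0 = 4, and there is no ∂_1, so H_0 ≅ Z^4.

(K is a triangulation of a set of 4 points.)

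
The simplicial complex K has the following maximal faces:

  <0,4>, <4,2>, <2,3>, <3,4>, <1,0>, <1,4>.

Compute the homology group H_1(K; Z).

Fix the vertex order 0 < 1 < 2 < 3 < 4 and write every simplex with vertices in increasing order. Then dim K = 1 and the simplices of K are:

  0-simplices (5): [0], [1], [2], [3], [4]
  1-simplices (6): [0,1], [0,4], [1,4], [2,3], [2,4], [3,4]

so the chain groups are C_0 ≅ Z^5, C_1 ≅ Z^6.

The boundary map ∂_1: C_1 → C_0 sends each edge [p,q] (with p < q) to q − p. For instance
  ∂[0,4] = [4] − [0].
As a 5×6 matrix over Z this has rank 4, with invariant factors (1,1,1,1).

Now H_k = ker ∂_k / im ∂_{k+1}, so:

  H_1: rank ker ∂_1 − rank ∂_2 = (6 − 4) − 0 = 2, and there is no ∂_2, so H_1 = Z^2.

H_1 = Z^2.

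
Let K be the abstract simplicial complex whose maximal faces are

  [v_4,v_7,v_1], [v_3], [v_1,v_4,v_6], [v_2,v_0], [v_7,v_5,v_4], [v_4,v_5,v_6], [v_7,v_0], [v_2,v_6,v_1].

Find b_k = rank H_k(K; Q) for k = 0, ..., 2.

Order the vertices as v_0 < v_1 < v_2 < v_3 < v_4 < v_5 < v_6 < v_7. Listing each simplex with vertices in this order, K has dimension 2 with simplices:

  0-simplices (8): [v_0], [v_1], [v_2], [v_3], [v_4], [v_5], [v_6], [v_7]
  1-simplices (12): [v_0,v_2], [v_0,v_7], [v_1,v_2], [v_1,v_4], [v_1,v_6], [v_1,v_7], [v_2,v_6], [v_4,v_5], [v_4,v_6], [v_4,v_7], [v_5,v_6], [v_5,v_7]
  2-simplices (5): [v_1,v_2,v_6], [v_1,v_4,v_6], [v_1,v_4,v_7], [v_4,v_5,v_6], [v_4,v_5,v_7]

so the chain groups are C_0 ≅ Z^8, C_1 ≅ Z^12, C_2 ≅ Z^5.

The boundary map ∂_1: C_1 → C_0 sends each edge [p,q] (with p < q) to q − p. For instance
  ∂[v_4,v_6] = [v_6] − [v_4].
This gives a 8×12 integer matrix of rank 6; reducing to Smith normal form yields diagonal entries (1,1,1,1,1,1).

Boundary ∂_2: C_2 → C_1 maps a triangle to the signed sum of its edges. For instance
  ∂[v_1,v_2,v_6] = [v_2,v_6] − [v_1,v_6] + [v_1,v_2],
  ∂[v_1,v_4,v_6] = [v_4,v_6] − [v_1,v_6] + [v_1,v_4].
This gives a 12×5 integer matrix of rank 5; reducing to Smith normal form yields diagonal entries (1,1,1,1,1).

Reading off H_k = ker ∂_k / im ∂_{k+1}:

  H_0: rank C_0 − rank ∂_1 = 8 − 6 = 2, and the invariant factors of ∂_1 are all 1, so H_0 = Z^2.
  H_1: rank ker ∂_1 − rank ∂_2 = (12 − 6) − 5 = 1, and the invariant factors of ∂_2 are all 1, so H_1 = Z.
  H_2: rank ker ∂_2 − rank ∂_3 = (5 − 5) − 0 = 0, and there is no ∂_3, so H_2 = 0.

As a check, the Euler characteristic is 8 − 12 + 5 = 1, which agrees with 2 − 1 + 0 = 1.

Hence the Betti numbers are b_0 = 2, b_1 = 1, b_2 = 0.

b_0 = 2, b_1 = 1, b_2 = 0.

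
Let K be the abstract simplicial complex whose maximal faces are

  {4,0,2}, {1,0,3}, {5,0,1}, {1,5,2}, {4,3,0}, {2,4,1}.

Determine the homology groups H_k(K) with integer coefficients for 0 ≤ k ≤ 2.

Take the total order 0 < 1 < 2 < 3 < 4 < 5 on the vertex set. Then K (dimension 2) consists of the simplices:

  0-simplices (6): [0], [1], [2], [3], [4], [5]
  1-simplices (12): [0,1], [0,2], [0,3], [0,4], [0,5], [1,2], [1,3], [1,4], [1,5], [2,4], [2,5], [3,4]
  2-simplices (6): [0,1,3], [0,1,5], [0,2,4], [0,3,4], [1,2,4], [1,2,5]

so the chain groups are C_0 ≅ Z^6, C_1 ≅ Z^12, C_2 ≅ Z^6.

∂_1: C_1 → C_0 maps an edge to its endpoints' difference, ∂[p,q] = q − p. For instance
  ∂[2,4] = [4] − [2].
The 6×12 boundary matrix has rank 5 and Smith normal form diag(1,1,1,1,1).

Boundary ∂_2: C_2 → C_1 sends each 2-simplex [p,q,r] to [q,r] − [p,r] + [p,q]. For instance
  ∂[0,3,4] = [3,4] − [0,4] + [0,3],
  ∂[0,2,4] = [2,4] − [0,4] + [0,2].
This gives a 12×6 integer matrix of rank 6; reducing to Smith normal form yields diagonal entries (1,1,1,1,1,1).

Computing H_k = (kernel of ∂_k) / (image of ∂_{k+1}):

  H_0: rank C_0 − rank ∂_1 = 6 − 5 = 1, and the invariant factors of ∂_1 are all 1, so H_0 ≅ Z.
  H_1: rank ker ∂_1 − rank ∂_2 = (12 − 5) − 6 = 1, and the invariant factors of ∂_2 are all 1, so H_1 ≅ Z.
  H_2: rank ker ∂_2 − rank ∂_3 = (6 − 6) − 0 = 0, and there is no ∂_3, so H_2 ≅ 0.

As a check, the Euler characteristic is 6 − 12 + 6 = 0, which agrees with 1 − 1 + 0 = 0.
(K is a triangulation of the cylinder S^1 x I.)

H_0 = Z,  H_1 = Z,  H_2 = 0.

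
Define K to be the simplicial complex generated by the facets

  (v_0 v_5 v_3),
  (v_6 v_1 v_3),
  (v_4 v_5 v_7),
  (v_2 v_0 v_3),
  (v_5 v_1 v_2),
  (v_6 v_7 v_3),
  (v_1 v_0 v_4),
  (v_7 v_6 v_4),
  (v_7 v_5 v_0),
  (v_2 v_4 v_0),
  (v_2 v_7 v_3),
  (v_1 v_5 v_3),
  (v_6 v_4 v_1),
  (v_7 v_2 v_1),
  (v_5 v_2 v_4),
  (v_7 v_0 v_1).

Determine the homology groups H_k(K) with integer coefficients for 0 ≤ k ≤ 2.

H_0 = Z,  H_1 = Z^2,  H_2 = Z.

Fix the vertex order v_0 < v_1 < v_2 < v_3 < v_4 < v_5 < v_6 < v_7 and write every simplex with vertices in increasing order. Then dim K = 2 and the simplices of K are:

  0-simplices (8): [v_0], [v_1], [v_2], [v_3], [v_4], [v_5], [v_6], [v_7]
  1-simplices (24): (24 of them)
  2-simplices (16): (16 of them)

Hence C_0 ≅ Z^8, C_1 ≅ Z^24, C_2 ≅ Z^16.

Boundary ∂_1: C_1 → C_0 is given by ∂[p,q] = [q] − [p].
This gives a 8×24 integer matrix of rank 7; reducing to Smith normal form yields diagonal entries (1,1,1,1,1,1,1).

The boundary map ∂_2: C_2 → C_1 maps a triangle to the signed sum of its edges. For instance
  ∂[v_0,v_2,v_4] = [v_2,v_4] − [v_0,v_4] + [v_0,v_2],
  ∂[v_1,v_3,v_5] = [v_3,v_5] − [v_1,v_5] + [v_1,v_3].
The resulting 24×16 matrix has rank 15, and its Smith normal form has invariant factors (1,1,1,1,1,1,1,1,1,1,1,1,1,1,1).

From H_k ≅ ker(∂_k) / im(∂_{k+1}) we obtain:

  H_0: rank C_0 − rank ∂_1 = 8 − 7 = 1, and the invariant factors of ∂_1 are all 1, so H_0 = Z.
  H_1: rank ker ∂_1 − rank ∂_2 = (24 − 7) − 15 = 2, and the invariant factors of ∂_2 are all 1, so H_1 = Z^2.
  H_2: rank ker ∂_2 − rank ∂_3 = (16 − 15) − 0 = 1, and there is no ∂_3, so H_2 = Z.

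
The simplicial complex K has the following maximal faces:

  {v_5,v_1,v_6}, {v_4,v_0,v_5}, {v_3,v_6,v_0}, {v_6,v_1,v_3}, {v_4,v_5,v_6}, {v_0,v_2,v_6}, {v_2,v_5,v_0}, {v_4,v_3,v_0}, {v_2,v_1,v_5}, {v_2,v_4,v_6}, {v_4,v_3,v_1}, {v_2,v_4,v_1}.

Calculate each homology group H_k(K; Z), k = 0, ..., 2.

Take the total order v_0 < v_1 < v_2 < v_3 < v_4 < v_5 < v_6 on the vertex set. Then K (dimension 2) consists of the simplices:

  0-simplices (7): [v_0], [v_1], [v_2], [v_3], [v_4], [v_5], [v_6]
  1-simplices (18): (18 of them)
  2-simplices (12): (12 of them)

giving chain groups C_0 ≅ Z^7, C_1 ≅ Z^18, C_2 ≅ Z^12.

Boundary ∂_1: C_1 → C_0 maps an edge to its endpoints' difference, ∂[p,q] = q − p.
The resulting 7×18 matrix has rank 6, and its Smith normal form has invariant factors (1,1,1,1,1,1).

∂_2: C_2 → C_1 sends each 2-simplex [p,q,r] to [q,r] − [p,r] + [p,q]. For instance
  ∂[v_0,v_3,v_6] = [v_3,v_6] − [v_0,v_6] + [v_0,v_3],
  ∂[v_0,v_4,v_5] = [v_4,v_5] − [v_0,v_5] + [v_0,v_4].
The 18×12 boundary matrix has rank 12 and Smith normal form diag(1,1,1,1,1,1,1,1,1,1,1,2).

From H_k ≅ ker(∂_k) / im(∂_{k+1}) we obtain:

  H_0: rank C_0 − rank ∂_1 = 7 − 6 = 1, and the invariant factors of ∂_1 are all 1, so H_0 = Z.
  H_1: rank ker ∂_1 − rank ∂_2 = (18 − 6) − 12 = 0, and ∂_2 has invariant factor 2 > 1, so H_1 = Z/2.
  H_2: rank ker ∂_2 − rank ∂_3 = (12 − 12) − 0 = 0, and there is no ∂_3, so H_2 = 0.

H_0 ≅ Z,  H_1 ≅ Z/2,  H_2 = 0.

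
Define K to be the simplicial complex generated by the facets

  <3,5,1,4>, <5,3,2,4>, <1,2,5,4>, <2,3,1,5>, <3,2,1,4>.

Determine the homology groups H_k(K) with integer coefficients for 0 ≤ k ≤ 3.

H_0 = Z,  H_1 = 0,  H_2 = 0,  H_3 = Z.

We work with the vertex ordering 1 < 2 < 3 < 4 < 5. The simplices of K, each written with vertices in increasing order, are:

  0-simplices (5): [1], [2], [3], [4], [5]
  1-simplices (10): [1,2], [1,3], [1,4], [1,5], [2,3], [2,4], [2,5], [3,4], [3,5], [4,5]
  2-simplices (10): [1,2,3], [1,2,4], [1,2,5], [1,3,4], [1,3,5], [1,4,5], [2,3,4], [2,3,5], [2,4,5], [3,4,5]
  3-simplices (5): [1,2,3,4], [1,2,3,5], [1,2,4,5], [1,3,4,5], [2,3,4,5]

Hence C_0 ≅ Z^5, C_1 ≅ Z^10, C_2 ≅ Z^10, C_3 ≅ Z^5.

∂_1: C_1 → C_0 sends each edge [p,q] (with p < q) to q − p.
The resulting 5×10 matrix has rank 4, and its Smith normal form has invariant factors (1,1,1,1).

The boundary map ∂_2: C_2 → C_1 sends each 2-simplex [p,q,r] to [q,r] − [p,r] + [p,q]. For instance
  ∂[2,3,4] = [3,4] − [2,4] + [2,3],
  ∂[3,4,5] = [4,5] − [3,5] + [3,4].
This gives a 10×10 integer matrix of rank 6; reducing to Smith normal form yields diagonal entries (1,1,1,1,1,1).

∂_3: C_3 → C_2 sends each 3-simplex σ to the alternating sum Σ_i (−1)^i (σ with its i-th vertex removed). For instance
  ∂[1,2,3,4] = [2,3,4] − [1,3,4] + [1,2,4] − [1,2,3],
  ∂[1,3,4,5] = [3,4,5] − [1,4,5] + [1,3,5] − [1,3,4].
As a 10×5 matrix over Z this has rank 4, with invariant factors (1,1,1,1).

Reading off H_k = ker ∂_k / im ∂_{k+1}:

  H_0: rank C_0 − rank ∂_1 = 5 − 4 = 1, and the invariant factors of ∂_1 are all 1, so H_0 ≅ Z.
  H_1: rank ker ∂_1 − rank ∂_2 = (10 − 4) − 6 = 0, and the invariant factors of ∂_2 are all 1, so H_1 ≅ 0.
  H_2: rank ker ∂_2 − rank ∂_3 = (10 − 6) − 4 = 0, and the invariant factors of ∂_3 are all 1, so H_2 ≅ 0.
  H_3: rank ker ∂_3 − rank ∂_4 = (5 − 4) − 0 = 1, and there is no ∂_4, so H_3 ≅ Z.

(K is a triangulation of the 3-sphere S^3.)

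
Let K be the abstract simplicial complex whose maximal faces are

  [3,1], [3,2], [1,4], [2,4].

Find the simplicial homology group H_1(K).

H_1 ≅ Z.

Fix the vertex order 1 < 2 < 3 < 4 and write every simplex with vertices in increasing order. Then dim K = 1 and the simplices of K are:

  0-simplices (4): [1], [2], [3], [4]
  1-simplices (4): [1,3], [1,4], [2,3], [2,4]

so the chain groups are C_0 ≅ Z^4, C_1 ≅ Z^4.

∂_1: C_1 → C_0 maps an edge to its endpoints' difference, ∂[p,q] = q − p.
The resulting 4×4 matrix has rank 3, and its Smith normal form has invariant factors (1,1,1).

From H_k ≅ ker(∂_k) / im(∂_{k+1}) we obtain:

  H_1: rank ker ∂_1 − rank ∂_2 = (4 − 3) − 0 = 1, and there is no ∂_2, so H_1 ≅ Z.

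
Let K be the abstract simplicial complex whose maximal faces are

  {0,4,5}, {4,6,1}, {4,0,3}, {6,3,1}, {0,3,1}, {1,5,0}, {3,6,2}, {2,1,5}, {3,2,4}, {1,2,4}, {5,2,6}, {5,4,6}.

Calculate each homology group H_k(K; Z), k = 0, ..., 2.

H_0 ≅ Z,  H_1 ≅ Z/2,  H_2 = 0.

Take the total order 0 < 1 < 2 < 3 < 4 < 5 < 6 on the vertex set. Then K (dimension 2) consists of the simplices:

  0-simplices (7): [0], [1], [2], [3], [4], [5], [6]
  1-simplices (18): [0,1], [0,3], [0,4], [0,5], [1,2], [1,3], [1,4], [1,5], [1,6], [2,3], [2,4], [2,5], [2,6], [3,4], [3,6], [4,5], [4,6], [5,6]
  2-simplices (12): [0,1,3], [0,1,5], [0,3,4], [0,4,5], [1,2,4], [1,2,5], [1,3,6], [1,4,6], [2,3,4], [2,3,6], [2,5,6], [4,5,6]

giving chain groups C_0 ≅ Z^7, C_1 ≅ Z^18, C_2 ≅ Z^12.

The boundary map ∂_1: C_1 → C_0 is given by ∂[p,q] = [q] − [p].
The resulting 7×18 matrix has rank 6, and its Smith normal form has invariant factors (1,1,1,1,1,1).

The boundary map ∂_2: C_2 → C_1 maps a triangle to the signed sum of its edges. For instance
  ∂[2,3,6] = [3,6] − [2,6] + [2,3],
  ∂[0,1,3] = [1,3] − [0,3] + [0,1].
The 18×12 boundary matrix has rank 12 and Smith normal form diag(1,1,1,1,1,1,1,1,1,1,1,2).

From H_k ≅ ker(∂_k) / im(∂_{k+1}) we obtain:

  H_0: rank C_0 − rank ∂_1 = 7 − 6 = 1, and the invariant factors of ∂_1 are all 1, so H_0 ≅ Z.
  H_1: rank ker ∂_1 − rank ∂_2 = (18 − 6) − 12 = 0, and ∂_2 has invariant factor 2 > 1, so H_1 ≅ Z/2.
  H_2: rank ker ∂_2 − rank ∂_3 = (12 − 12) − 0 = 0, and there is no ∂_3, so H_2 ≅ 0.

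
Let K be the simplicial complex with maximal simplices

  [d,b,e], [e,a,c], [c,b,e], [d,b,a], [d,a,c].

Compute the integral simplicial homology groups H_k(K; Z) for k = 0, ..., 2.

H_0 = Z,  H_1 = Z,  H_2 = 0.

Take the total order a < b < c < d < e on the vertex set. Then K (dimension 2) consists of the simplices:

  0-simplices (5): a, b, c, d, e
  1-simplices (10): ab, ac, ad, ae, bc, bd, be, cd, ce, de
  2-simplices (5): abd, acd, ace, bce, bde

Hence C_0 ≅ Z^5, C_1 ≅ Z^10, C_2 ≅ Z^5.

The boundary map ∂_1: C_1 → C_0 maps an edge to its endpoints' difference, ∂[p,q] = q − p. For instance
  ∂ce = e − c.
This gives a 5×10 integer matrix of rank 4; reducing to Smith normal form yields diagonal entries (1,1,1,1).

Boundary ∂_2: C_2 → C_1 maps a triangle to the signed sum of its edges. For instance
  ∂acd = cd − ad + ac,
  ∂ace = ce − ae + ac.
The resulting 10×5 matrix has rank 5, and its Smith normal form has invariant factors (1,1,1,1,1).

Now H_k = ker ∂_k / im ∂_{k+1}, so:

  H_0: rank C_0 − rank ∂_1 = 5 − 4 = 1, and the invariant factors of ∂_1 are all 1, so H_0 = Z.
  H_1: rank ker ∂_1 − rank ∂_2 = (10 − 4) − 5 = 1, and the invariant factors of ∂_2 are all 1, so H_1 = Z.
  H_2: rank ker ∂_2 − rank ∂_3 = (5 − 5) − 0 = 0, and there is no ∂_3, so H_2 = 0.

As a check, the Euler characteristic is 5 − 10 + 5 = 0, which agrees with 1 − 1 + 0 = 0.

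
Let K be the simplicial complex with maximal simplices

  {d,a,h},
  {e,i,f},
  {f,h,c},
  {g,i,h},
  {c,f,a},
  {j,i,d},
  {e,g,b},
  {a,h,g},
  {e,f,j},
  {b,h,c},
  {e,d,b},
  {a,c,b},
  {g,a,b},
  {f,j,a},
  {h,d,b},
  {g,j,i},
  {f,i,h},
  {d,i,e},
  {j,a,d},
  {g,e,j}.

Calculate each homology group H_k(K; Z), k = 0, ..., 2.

We work with the vertex ordering a < b < c < d < e < f < g < h < i < j. The simplices of K, each written with vertices in increasing order, are:

  0-simplices (10): a, b, c, d, e, f, g, h, i, j
  1-simplices (30): ab, ac, ad, af, ag, ah, aj, bc, bd, be, bg, bh, cf, ch, de, dh, di, dj, ef, eg, ei, ej, fh, fi, fj, gh, gi, gj, hi, ij
  2-simplices (20): abc, abg, acf, adh, adj, afj, agh, bch, bde, bdh, beg, cfh, dei, dij, efi, efj, egj, fhi, ghi, gij

Hence C_0 ≅ Z^10, C_1 ≅ Z^30, C_2 ≅ Z^20.

The boundary map ∂_1: C_1 → C_0 sends each edge [p,q] (with p < q) to q − p. For instance
  ∂eg = g − e.
As a 10×30 matrix over Z this has rank 9, with invariant factors (1,1,1,1,1,1,1,1,1).

∂_2: C_2 → C_1 sends each 2-simplex [p,q,r] to [q,r] − [p,r] + [p,q]. For instance
  ∂acf = cf − af + ac,
  ∂efi = fi − ei + ef.
The resulting 30×20 matrix has rank 20, and its Smith normal form has invariant factors (1,1,1,1,1,1,1,1,1,1,1,1,1,1,1,1,1,1,1,2).

Computing H_k = (kernel of ∂_k) / (image of ∂_{k+1}):

  H_0: rank C_0 − rank ∂_1 = 10 − 9 = 1, and the invariant factors of ∂_1 are all 1, so H_0 ≅ Z.
  H_1: rank ker ∂_1 − rank ∂_2 = (30 − 9) − 20 = 1, and ∂_2 has invariant factor 2 > 1, so H_1 ≅ Z ⊕ Z/2Z.
  H_2: rank ker ∂_2 − rank ∂_3 = (20 − 20) − 0 = 0, and there is no ∂_3, so H_2 ≅ 0.

H_0 ≅ Z,  H_1 ≅ Z ⊕ Z/2Z,  H_2 = 0.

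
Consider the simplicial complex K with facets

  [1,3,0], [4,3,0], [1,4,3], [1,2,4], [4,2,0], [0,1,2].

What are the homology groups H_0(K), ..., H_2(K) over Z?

Order the vertices as 0 < 1 < 2 < 3 < 4. Listing each simplex with vertices in this order, K has dimension 2 with simplices:

  0-simplices (5): [0], [1], [2], [3], [4]
  1-simplices (9): [0,1], [0,2], [0,3], [0,4], [1,2], [1,3], [1,4], [2,4], [3,4]
  2-simplices (6): [0,1,2], [0,1,3], [0,2,4], [0,3,4], [1,2,4], [1,3,4]

Hence C_0 ≅ Z^5, C_1 ≅ Z^9, C_2 ≅ Z^6.

∂_1: C_1 → C_0 sends each edge [p,q] (with p < q) to q − p. For instance
  ∂[0,4] = [4] − [0].
The 5×9 boundary matrix has rank 4 and Smith normal form diag(1,1,1,1).

The boundary map ∂_2: C_2 → C_1 maps a triangle to the signed sum of its edges. For instance
  ∂[0,1,3] = [1,3] − [0,3] + [0,1],
  ∂[0,3,4] = [3,4] − [0,4] + [0,3].
The resulting 9×6 matrix has rank 5, and its Smith normal form has invariant factors (1,1,1,1,1).

Computing H_k = (kernel of ∂_k) / (image of ∂_{k+1}):

  H_0: rank C_0 − rank ∂_1 = 5 − 4 = 1, and the invariant factors of ∂_1 are all 1, so H_0 ≅ Z.
  H_1: rank ker ∂_1 − rank ∂_2 = (9 − 4) − 5 = 0, and the invariant factors of ∂_2 are all 1, so H_1 ≅ 0.
  H_2: rank ker ∂_2 − rank ∂_3 = (6 − 5) − 0 = 1, and there is no ∂_3, so H_2 ≅ Z.

H_0 ≅ Z,  H_1 = 0,  H_2 ≅ Z.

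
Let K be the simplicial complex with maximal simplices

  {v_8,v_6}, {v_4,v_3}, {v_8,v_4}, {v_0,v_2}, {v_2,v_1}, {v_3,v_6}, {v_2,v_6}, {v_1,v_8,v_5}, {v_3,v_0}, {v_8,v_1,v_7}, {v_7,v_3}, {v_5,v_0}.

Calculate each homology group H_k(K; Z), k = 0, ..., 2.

H_0 ≅ Z,  H_1 ≅ Z^5,  H_2 = 0.

Fix the vertex order v_0 < v_1 < v_2 < v_3 < v_4 < v_5 < v_6 < v_7 < v_8 and write every simplex with vertices in increasing order. Then dim K = 2 and the simplices of K are:

  0-simplices (9): [v_0], [v_1], [v_2], [v_3], [v_4], [v_5], [v_6], [v_7], [v_8]
  1-simplices (15): (15 of them)
  2-simplices (2): [v_1,v_5,v_8], [v_1,v_7,v_8]

Hence C_0 ≅ Z^9, C_1 ≅ Z^15, C_2 ≅ Z^2.

∂_1: C_1 → C_0 maps an edge to its endpoints' difference, ∂[p,q] = q − p.
The 9×15 boundary matrix has rank 8 and Smith normal form diag(1,1,1,1,1,1,1,1).

The boundary map ∂_2: C_2 → C_1 acts by ∂[p,q,r] = [q,r] − [p,r] + [p,q]. For instance
  ∂[v_1,v_5,v_8] = [v_5,v_8] − [v_1,v_8] + [v_1,v_5],
  ∂[v_1,v_7,v_8] = [v_7,v_8] − [v_1,v_8] + [v_1,v_7].
As a 15×2 matrix over Z this has rank 2, with invariant factors (1,1).

From H_k ≅ ker(∂_k) / im(∂_{k+1}) we obtain:

  H_0: rank C_0 − rank ∂_1 = 9 − 8 = 1, and the invariant factors of ∂_1 are all 1, so H_0 ≅ Z.
  H_1: rank ker ∂_1 − rank ∂_2 = (15 − 8) − 2 = 5, and the invariant factors of ∂_2 are all 1, so H_1 ≅ Z^5.
  H_2: rank ker ∂_2 − rank ∂_3 = (2 − 2) − 0 = 0, and there is no ∂_3, so H_2 ≅ 0.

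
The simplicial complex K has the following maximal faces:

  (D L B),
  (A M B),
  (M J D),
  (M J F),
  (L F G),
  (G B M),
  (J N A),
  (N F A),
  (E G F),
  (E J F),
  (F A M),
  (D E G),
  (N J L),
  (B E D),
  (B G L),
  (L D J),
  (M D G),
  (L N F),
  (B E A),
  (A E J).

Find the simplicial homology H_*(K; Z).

H_0 = Z,  H_1 = Z ⊕ Z/2Z,  H_2 = 0.

Take the total order A < B < D < E < F < G < J < L < M < N on the vertex set. Then K (dimension 2) consists of the simplices:

  0-simplices (10): A, B, D, E, F, G, J, L, M, N
  1-simplices (30): AB, AE, AF, AJ, AM, AN, BD, BE, BG, BL, BM, DE, DG, DJ, DL, DM, EF, EG, EJ, FG, FJ, FL, FM, FN, GL, GM, JL, JM, JN, LN
  2-simplices (20): ABE, ABM, AEJ, AFM, AFN, AJN, BDE, BDL, BGL, BGM, DEG, DGM, DJL, DJM, EFG, EFJ, FGL, FJM, FLN, JLN

so the chain groups are C_0 ≅ Z^10, C_1 ≅ Z^30, C_2 ≅ Z^20.

∂_1: C_1 → C_0 maps an edge to its endpoints' difference, ∂[p,q] = q − p. For instance
  ∂BE = E − B.
This gives a 10×30 integer matrix of rank 9; reducing to Smith normal form yields diagonal entries (1,1,1,1,1,1,1,1,1).

∂_2: C_2 → C_1 maps a triangle to the signed sum of its edges. For instance
  ∂DJL = JL − DL + DJ,
  ∂BDE = DE − BE + BD.
The 30×20 boundary matrix has rank 20 and Smith normal form diag(1,1,1,1,1,1,1,1,1,1,1,1,1,1,1,1,1,1,1,2).

Now H_k = ker ∂_k / im ∂_{k+1}, so:

  H_0: rank C_0 − rank ∂_1 = 10 − 9 = 1, and the invariant factors of ∂_1 are all 1, so H_0 = Z.
  H_1: rank ker ∂_1 − rank ∂_2 = (30 − 9) − 20 = 1, and ∂_2 has invariant factor 2 > 1, so H_1 = Z ⊕ Z/2Z.
  H_2: rank ker ∂_2 − rank ∂_3 = (20 − 20) − 0 = 0, and there is no ∂_3, so H_2 = 0.

As a check, the Euler characteristic is 10 − 30 + 20 = 0, which agrees with 1 − 1 + 0 = 0.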